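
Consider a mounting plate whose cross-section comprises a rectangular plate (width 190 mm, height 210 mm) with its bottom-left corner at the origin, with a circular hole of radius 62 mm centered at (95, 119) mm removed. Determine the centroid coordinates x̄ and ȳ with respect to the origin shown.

x̄ = 95.00 mm, ȳ = 98.92 mm

plate: A = 190 × 210 = 39900.00, centroid at (95.00, 105.00).
hole: A = −π·62² = -12076.28, centroid at (95.00, 119.00).
ΣA = 27823.72 mm²
ΣAx̄ = (39900.00)(95.00) + (-12076.28)(95.00) = 2643253.19 mm³
ΣAȳ = (39900.00)(105.00) + (-12076.28)(119.00) = 2752422.42 mm³
x̄ = 2643253.19 / 27823.72 = 95.00 mm
ȳ = 2752422.42 / 27823.72 = 98.92 mm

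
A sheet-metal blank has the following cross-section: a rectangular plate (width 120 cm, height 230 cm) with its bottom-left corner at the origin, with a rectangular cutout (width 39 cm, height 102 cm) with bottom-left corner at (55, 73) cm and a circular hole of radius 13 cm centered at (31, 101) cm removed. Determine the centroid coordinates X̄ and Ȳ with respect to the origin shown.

Part | A | x̄ᵢ | ȳᵢ | A·x̄ᵢ | A·ȳᵢ
plate | 27600.00 | 60.00 | 115.00 | 1656000.00 | 3174000.00
hole 1 | -3978.00 | 74.50 | 124.00 | -296361.00 | -493272.00
hole 2 | -530.93 | 31.00 | 101.00 | -16458.80 | -53623.85
Σ | 23091.07 |  |  | 1343180.20 | 2627104.15
X̄ = 1343180.20 / 23091.07 = 58.17 cm
Ȳ = 2627104.15 / 23091.07 = 113.77 cm

X̄ = 58.17 cm, Ȳ = 113.77 cm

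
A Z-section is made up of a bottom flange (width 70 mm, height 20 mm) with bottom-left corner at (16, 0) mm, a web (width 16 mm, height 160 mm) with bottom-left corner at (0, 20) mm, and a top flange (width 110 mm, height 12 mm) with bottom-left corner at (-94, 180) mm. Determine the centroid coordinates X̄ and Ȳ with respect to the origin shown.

X̄ = 7.65 mm, Ȳ = 97.64 mm

bottom flange: A = 70 × 20 = 1400.00, centroid at (51.00, 10.00).
web: A = 16 × 160 = 2560.00, centroid at (8.00, 100.00).
top flange: A = 110 × 12 = 1320.00, centroid at (-39.00, 186.00).
ΣA = 5280.00 mm²
ΣAX̄ = (1400.00)(51.00) + (2560.00)(8.00) + (1320.00)(-39.00) = 40400.00 mm³
ΣAȲ = (1400.00)(10.00) + (2560.00)(100.00) + (1320.00)(186.00) = 515520.00 mm³
X̄ = 40400.00 / 5280.00 = 7.65 mm
Ȳ = 515520.00 / 5280.00 = 97.64 mm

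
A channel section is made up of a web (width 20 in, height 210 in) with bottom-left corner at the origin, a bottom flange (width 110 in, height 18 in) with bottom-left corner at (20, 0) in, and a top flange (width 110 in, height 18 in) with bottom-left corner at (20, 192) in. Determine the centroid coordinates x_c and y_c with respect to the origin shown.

x_c = 41.54 in, y_c = 105.00 in

Part | A | x̄ᵢ | ȳᵢ | A·x̄ᵢ | A·ȳᵢ
web | 4200.00 | 10.00 | 105.00 | 42000.00 | 441000.00
bottom flange | 1980.00 | 75.00 | 9.00 | 148500.00 | 17820.00
top flange | 1980.00 | 75.00 | 201.00 | 148500.00 | 397980.00
Σ | 8160.00 |  |  | 339000.00 | 856800.00
x_c = 339000.00 / 8160.00 = 41.54 in
y_c = 856800.00 / 8160.00 = 105.00 in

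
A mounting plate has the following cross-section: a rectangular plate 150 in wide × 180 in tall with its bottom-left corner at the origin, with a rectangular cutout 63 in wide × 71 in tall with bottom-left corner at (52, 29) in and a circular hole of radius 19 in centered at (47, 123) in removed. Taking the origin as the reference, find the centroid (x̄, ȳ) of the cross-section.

Part | A | x̄ᵢ | ȳᵢ | A·x̄ᵢ | A·ȳᵢ
plate | 27000.00 | 75.00 | 90.00 | 2025000.00 | 2430000.00
hole 1 | -4473.00 | 83.50 | 64.50 | -373495.50 | -288508.50
hole 2 | -1134.11 | 47.00 | 123.00 | -53303.40 | -139496.14
Σ | 21392.89 |  |  | 1598201.10 | 2001995.36
x̄ = 1598201.10 / 21392.89 = 74.71 in
ȳ = 2001995.36 / 21392.89 = 93.58 in

x̄ = 74.71 in, ȳ = 93.58 in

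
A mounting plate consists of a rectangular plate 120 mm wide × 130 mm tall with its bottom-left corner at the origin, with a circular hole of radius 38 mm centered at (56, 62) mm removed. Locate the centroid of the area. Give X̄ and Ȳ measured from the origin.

X̄ = 61.64 mm, Ȳ = 66.23 mm

plate: A = 120 × 130 = 15600.00, centroid at (60.00, 65.00).
hole: A = −π·38² = -4536.46, centroid at (56.00, 62.00).
ΣA = 11063.54 mm², ΣAX̄ = 681958.25 mm³, ΣAȲ = 732739.49 mm³.
X̄ = 681958.25/11063.54 = 61.64 mm; Ȳ = 732739.49/11063.54 = 66.23 mm.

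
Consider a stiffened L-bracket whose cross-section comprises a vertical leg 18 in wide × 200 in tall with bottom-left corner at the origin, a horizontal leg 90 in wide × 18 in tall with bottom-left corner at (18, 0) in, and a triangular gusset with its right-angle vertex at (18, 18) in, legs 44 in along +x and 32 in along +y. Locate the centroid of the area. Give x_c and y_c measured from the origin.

vertical leg: A = 18 × 200 = 3600.00, centroid at (9.00, 100.00).
horizontal leg: A = 90 × 18 = 1620.00, centroid at (63.00, 9.00).
gusset: A = ½·44·32 = 704.00, centroid at (32.67, 28.67).
ΣA = 5924.00 in², ΣAx_c = 157457.33 in³, ΣAy_c = 394761.33 in³.
x_c = 157457.33/5924.00 = 26.58 in; y_c = 394761.33/5924.00 = 66.64 in.

x_c = 26.58 in, y_c = 66.64 in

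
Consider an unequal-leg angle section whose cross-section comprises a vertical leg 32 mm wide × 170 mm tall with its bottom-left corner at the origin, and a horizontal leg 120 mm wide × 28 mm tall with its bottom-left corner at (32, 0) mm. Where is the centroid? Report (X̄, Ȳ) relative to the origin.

X̄ = 45.02 mm, Ȳ = 57.89 mm

vertical leg: A = 32 × 170 = 5440.00, centroid at (16.00, 85.00).
horizontal leg: A = 120 × 28 = 3360.00, centroid at (92.00, 14.00).
ΣA = 8800.00 mm², ΣAX̄ = 396160.00 mm³, ΣAȲ = 509440.00 mm³.
X̄ = 396160.00/8800.00 = 45.02 mm; Ȳ = 509440.00/8800.00 = 57.89 mm.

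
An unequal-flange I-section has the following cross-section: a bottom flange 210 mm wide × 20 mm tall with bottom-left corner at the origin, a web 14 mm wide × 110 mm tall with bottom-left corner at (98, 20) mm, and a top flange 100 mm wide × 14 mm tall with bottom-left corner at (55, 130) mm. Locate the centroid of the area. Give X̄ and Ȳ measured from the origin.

X̄ = 105.00 mm, Ȳ = 48.92 mm

Part | A | x̄ᵢ | ȳᵢ | A·x̄ᵢ | A·ȳᵢ
bottom flange | 4200.00 | 105.00 | 10.00 | 441000.00 | 42000.00
web | 1540.00 | 105.00 | 75.00 | 161700.00 | 115500.00
top flange | 1400.00 | 105.00 | 137.00 | 147000.00 | 191800.00
Σ | 7140.00 |  |  | 749700.00 | 349300.00
X̄ = 749700.00 / 7140.00 = 105.00 mm
Ȳ = 349300.00 / 7140.00 = 48.92 mm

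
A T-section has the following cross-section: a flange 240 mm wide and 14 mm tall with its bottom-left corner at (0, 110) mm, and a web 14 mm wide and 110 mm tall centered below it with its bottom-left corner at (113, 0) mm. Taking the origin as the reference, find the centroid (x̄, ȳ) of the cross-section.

web: A = 14 × 110 = 1540.00, centroid at (120.00, 55.00).
flange: A = 240 × 14 = 3360.00, centroid at (120.00, 117.00).
ΣA = 4900.00 mm²
ΣAx̄ = (1540.00)(120.00) + (3360.00)(120.00) = 588000.00 mm³
ΣAȳ = (1540.00)(55.00) + (3360.00)(117.00) = 477820.00 mm³
x̄ = 588000.00 / 4900.00 = 120.00 mm
ȳ = 477820.00 / 4900.00 = 97.51 mm

x̄ = 120.00 mm, ȳ = 97.51 mm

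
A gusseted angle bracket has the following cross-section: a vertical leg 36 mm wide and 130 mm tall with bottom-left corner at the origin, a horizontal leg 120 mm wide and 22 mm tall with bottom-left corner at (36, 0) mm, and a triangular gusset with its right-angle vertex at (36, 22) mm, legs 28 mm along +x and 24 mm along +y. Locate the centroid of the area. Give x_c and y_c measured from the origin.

Part | A | x̄ᵢ | ȳᵢ | A·x̄ᵢ | A·ȳᵢ
vertical leg | 4680.00 | 18.00 | 65.00 | 84240.00 | 304200.00
horizontal leg | 2640.00 | 96.00 | 11.00 | 253440.00 | 29040.00
gusset | 336.00 | 45.33 | 30.00 | 15232.00 | 10080.00
Σ | 7656.00 |  |  | 352912.00 | 343320.00
x_c = 352912.00 / 7656.00 = 46.10 mm
y_c = 343320.00 / 7656.00 = 44.84 mm

x_c = 46.10 mm, y_c = 44.84 mm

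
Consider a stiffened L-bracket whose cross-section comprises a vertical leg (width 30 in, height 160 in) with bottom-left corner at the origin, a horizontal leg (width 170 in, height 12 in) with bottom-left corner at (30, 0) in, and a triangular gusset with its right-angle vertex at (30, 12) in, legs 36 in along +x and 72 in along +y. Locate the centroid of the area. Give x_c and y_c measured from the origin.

Part | A | x̄ᵢ | ȳᵢ | A·x̄ᵢ | A·ȳᵢ
vertical leg | 4800.00 | 15.00 | 80.00 | 72000.00 | 384000.00
horizontal leg | 2040.00 | 115.00 | 6.00 | 234600.00 | 12240.00
gusset | 1296.00 | 42.00 | 36.00 | 54432.00 | 46656.00
Σ | 8136.00 |  |  | 361032.00 | 442896.00
x_c = 361032.00 / 8136.00 = 44.37 in
y_c = 442896.00 / 8136.00 = 54.44 in

x_c = 44.37 in, y_c = 54.44 in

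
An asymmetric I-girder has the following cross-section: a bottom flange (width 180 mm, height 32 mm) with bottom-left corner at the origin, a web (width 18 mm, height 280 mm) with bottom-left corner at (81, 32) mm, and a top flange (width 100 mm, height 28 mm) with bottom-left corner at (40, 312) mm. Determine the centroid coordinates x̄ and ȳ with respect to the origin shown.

x̄ = 90.00 mm, ȳ = 137.64 mm

Part | A | x̄ᵢ | ȳᵢ | A·x̄ᵢ | A·ȳᵢ
bottom flange | 5760.00 | 90.00 | 16.00 | 518400.00 | 92160.00
web | 5040.00 | 90.00 | 172.00 | 453600.00 | 866880.00
top flange | 2800.00 | 90.00 | 326.00 | 252000.00 | 912800.00
Σ | 13600.00 |  |  | 1224000.00 | 1871840.00
x̄ = 1224000.00 / 13600.00 = 90.00 mm
ȳ = 1871840.00 / 13600.00 = 137.64 mm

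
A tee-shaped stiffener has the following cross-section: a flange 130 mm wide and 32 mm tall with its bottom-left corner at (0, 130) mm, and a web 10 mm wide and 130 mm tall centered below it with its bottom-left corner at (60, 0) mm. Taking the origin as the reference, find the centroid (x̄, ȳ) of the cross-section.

x̄ = 65.00 mm, ȳ = 126.71 mm

Part | A | x̄ᵢ | ȳᵢ | A·x̄ᵢ | A·ȳᵢ
web | 1300.00 | 65.00 | 65.00 | 84500.00 | 84500.00
flange | 4160.00 | 65.00 | 146.00 | 270400.00 | 607360.00
Σ | 5460.00 |  |  | 354900.00 | 691860.00
x̄ = 354900.00 / 5460.00 = 65.00 mm
ȳ = 691860.00 / 5460.00 = 126.71 mm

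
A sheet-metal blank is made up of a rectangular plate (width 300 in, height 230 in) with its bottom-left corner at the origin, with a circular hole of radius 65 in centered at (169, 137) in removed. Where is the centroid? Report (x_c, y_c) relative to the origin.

plate: A = 300 × 230 = 69000.00, centroid at (150.00, 115.00).
hole: A = −π·65² = -13273.23, centroid at (169.00, 137.00).
ΣA = 55726.77 in²
ΣAx_c = (69000.00)(150.00) + (-13273.23)(169.00) = 8106824.31 in³
ΣAy_c = (69000.00)(115.00) + (-13273.23)(137.00) = 6116567.63 in³
x_c = 8106824.31 / 55726.77 = 145.47 in
y_c = 6116567.63 / 55726.77 = 109.76 in

x_c = 145.47 in, y_c = 109.76 in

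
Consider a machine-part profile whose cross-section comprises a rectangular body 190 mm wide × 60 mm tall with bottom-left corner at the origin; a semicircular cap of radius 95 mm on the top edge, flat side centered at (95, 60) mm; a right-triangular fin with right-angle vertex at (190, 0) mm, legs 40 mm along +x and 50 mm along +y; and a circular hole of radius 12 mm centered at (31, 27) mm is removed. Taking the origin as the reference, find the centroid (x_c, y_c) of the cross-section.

x_c = 100.26 mm, y_c = 67.70 mm

rectangular body: A = 190 × 60 = 11400.00, centroid at (95.00, 30.00).
semicircular top: A = ½π·95² = 14176.44, centroid at (95.00, 100.32).
triangular fin: A = ½·40·50 = 1000.00, centroid at (203.33, 16.67).
hole: A = −π·12² = -452.39, centroid at (31.00, 27.00).
ΣA = 26124.05 mm²
ΣAx_c = (11400.00)(95.00) + (14176.44)(95.00) + (1000.00)(203.33) + (-452.39)(31.00) = 2619070.76 mm³
ΣAy_c = (11400.00)(30.00) + (14176.44)(100.32) + (1000.00)(16.67) + (-452.39)(27.00) = 1768621.70 mm³
x_c = 2619070.76 / 26124.05 = 100.26 mm
y_c = 1768621.70 / 26124.05 = 67.70 mm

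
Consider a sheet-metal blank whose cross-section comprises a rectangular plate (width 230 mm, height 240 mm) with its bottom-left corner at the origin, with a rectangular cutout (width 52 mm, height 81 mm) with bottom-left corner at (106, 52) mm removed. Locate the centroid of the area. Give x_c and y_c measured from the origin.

plate: A = 230 × 240 = 55200.00, centroid at (115.00, 120.00).
hole: A = −(52 × 81) = -4212.00, centroid at (132.00, 92.50).
ΣA = 50988.00 mm²
ΣAx_c = (55200.00)(115.00) + (-4212.00)(132.00) = 5792016.00 mm³
ΣAy_c = (55200.00)(120.00) + (-4212.00)(92.50) = 6234390.00 mm³
x_c = 5792016.00 / 50988.00 = 113.60 mm
y_c = 6234390.00 / 50988.00 = 122.27 mm

x_c = 113.60 mm, y_c = 122.27 mm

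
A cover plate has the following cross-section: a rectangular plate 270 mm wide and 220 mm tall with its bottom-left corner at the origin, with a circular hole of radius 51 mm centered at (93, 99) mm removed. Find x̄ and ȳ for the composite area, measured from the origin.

x̄ = 141.70 mm, ȳ = 111.75 mm

plate: A = 270 × 220 = 59400.00, centroid at (135.00, 110.00).
hole: A = −π·51² = -8171.28, centroid at (93.00, 99.00).
ΣA = 51228.72 mm²
ΣAx̄ = (59400.00)(135.00) + (-8171.28)(93.00) = 7259070.73 mm³
ΣAȳ = (59400.00)(110.00) + (-8171.28)(99.00) = 5725043.03 mm³
x̄ = 7259070.73 / 51228.72 = 141.70 mm
ȳ = 5725043.03 / 51228.72 = 111.75 mm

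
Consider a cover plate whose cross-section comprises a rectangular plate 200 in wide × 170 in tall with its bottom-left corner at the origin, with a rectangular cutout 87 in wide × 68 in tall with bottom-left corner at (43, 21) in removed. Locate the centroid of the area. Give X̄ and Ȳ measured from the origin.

Part | A | x̄ᵢ | ȳᵢ | A·x̄ᵢ | A·ȳᵢ
plate | 34000.00 | 100.00 | 85.00 | 3400000.00 | 2890000.00
hole | -5916.00 | 86.50 | 55.00 | -511734.00 | -325380.00
Σ | 28084.00 |  |  | 2888266.00 | 2564620.00
X̄ = 2888266.00 / 28084.00 = 102.84 in
Ȳ = 2564620.00 / 28084.00 = 91.32 in

X̄ = 102.84 in, Ȳ = 91.32 in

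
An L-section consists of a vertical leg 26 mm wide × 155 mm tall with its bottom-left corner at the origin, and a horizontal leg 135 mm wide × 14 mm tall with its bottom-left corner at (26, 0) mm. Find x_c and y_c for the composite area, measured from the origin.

vertical leg: A = 26 × 155 = 4030.00, centroid at (13.00, 77.50).
horizontal leg: A = 135 × 14 = 1890.00, centroid at (93.50, 7.00).
ΣA = 5920.00 mm²
ΣAx_c = (4030.00)(13.00) + (1890.00)(93.50) = 229105.00 mm³
ΣAy_c = (4030.00)(77.50) + (1890.00)(7.00) = 325555.00 mm³
x_c = 229105.00 / 5920.00 = 38.70 mm
y_c = 325555.00 / 5920.00 = 54.99 mm

x_c = 38.70 mm, y_c = 54.99 mm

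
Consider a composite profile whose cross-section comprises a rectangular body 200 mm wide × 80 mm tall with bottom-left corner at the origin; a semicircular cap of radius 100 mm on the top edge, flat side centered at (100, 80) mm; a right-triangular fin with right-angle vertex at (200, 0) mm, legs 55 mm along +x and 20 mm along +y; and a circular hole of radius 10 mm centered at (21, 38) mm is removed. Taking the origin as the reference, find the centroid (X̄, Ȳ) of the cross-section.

X̄ = 102.81 mm, Ȳ = 79.99 mm

rectangular body: A = 200 × 80 = 16000.00, centroid at (100.00, 40.00).
semicircular top: A = ½π·100² = 15707.96, centroid at (100.00, 122.44).
triangular fin: A = ½·55·20 = 550.00, centroid at (218.33, 6.67).
hole: A = −π·10² = -314.16, centroid at (21.00, 38.00).
ΣA = 31943.80 mm², ΣAX̄ = 3284282.32 mm³, ΣAȲ = 2555032.34 mm³.
X̄ = 3284282.32/31943.80 = 102.81 mm; Ȳ = 2555032.34/31943.80 = 79.99 mm.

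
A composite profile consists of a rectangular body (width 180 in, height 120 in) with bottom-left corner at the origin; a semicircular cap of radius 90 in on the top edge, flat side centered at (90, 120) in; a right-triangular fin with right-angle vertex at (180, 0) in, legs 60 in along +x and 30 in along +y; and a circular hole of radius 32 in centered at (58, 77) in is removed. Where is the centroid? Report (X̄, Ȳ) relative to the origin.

X̄ = 96.31 in, Ȳ = 95.92 in

rectangular body: A = 180 × 120 = 21600.00, centroid at (90.00, 60.00).
semicircular top: A = ½π·90² = 12723.45, centroid at (90.00, 158.20).
triangular fin: A = ½·60·30 = 900.00, centroid at (200.00, 10.00).
hole: A = −π·32² = -3216.99, centroid at (58.00, 77.00).
ΣA = 32006.46 in²
ΣAX̄ = (21600.00)(90.00) + (12723.45)(90.00) + (900.00)(200.00) + (-3216.99)(58.00) = 3082525.05 in³
ΣAȲ = (21600.00)(60.00) + (12723.45)(158.20) + (900.00)(10.00) + (-3216.99)(77.00) = 3070105.73 in³
X̄ = 3082525.05 / 32006.46 = 96.31 in
Ȳ = 3070105.73 / 32006.46 = 95.92 in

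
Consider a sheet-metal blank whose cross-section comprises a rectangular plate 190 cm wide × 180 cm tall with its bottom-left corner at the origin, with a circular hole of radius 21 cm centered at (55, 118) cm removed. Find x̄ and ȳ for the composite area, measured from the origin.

x̄ = 96.69 cm, ȳ = 88.82 cm

plate: A = 190 × 180 = 34200.00, centroid at (95.00, 90.00).
hole: A = −π·21² = -1385.44, centroid at (55.00, 118.00).
ΣA = 32814.56 cm²
ΣAx̄ = (34200.00)(95.00) + (-1385.44)(55.00) = 3172800.67 cm³
ΣAȳ = (34200.00)(90.00) + (-1385.44)(118.00) = 2914517.80 cm³
x̄ = 3172800.67 / 32814.56 = 96.69 cm
ȳ = 2914517.80 / 32814.56 = 88.82 cm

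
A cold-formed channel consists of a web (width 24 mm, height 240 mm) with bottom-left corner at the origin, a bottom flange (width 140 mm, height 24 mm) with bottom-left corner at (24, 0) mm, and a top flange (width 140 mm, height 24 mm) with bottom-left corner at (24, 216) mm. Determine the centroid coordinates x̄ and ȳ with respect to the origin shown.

web: A = 24 × 240 = 5760.00, centroid at (12.00, 120.00).
bottom flange: A = 140 × 24 = 3360.00, centroid at (94.00, 12.00).
top flange: A = 140 × 24 = 3360.00, centroid at (94.00, 228.00).
ΣA = 12480.00 mm²
ΣAx̄ = (5760.00)(12.00) + (3360.00)(94.00) + (3360.00)(94.00) = 700800.00 mm³
ΣAȳ = (5760.00)(120.00) + (3360.00)(12.00) + (3360.00)(228.00) = 1497600.00 mm³
x̄ = 700800.00 / 12480.00 = 56.15 mm
ȳ = 1497600.00 / 12480.00 = 120.00 mm

x̄ = 56.15 mm, ȳ = 120.00 mm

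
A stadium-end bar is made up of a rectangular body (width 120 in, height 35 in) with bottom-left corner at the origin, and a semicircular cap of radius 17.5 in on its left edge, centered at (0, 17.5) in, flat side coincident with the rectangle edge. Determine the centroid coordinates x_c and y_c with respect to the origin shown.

rectangular body: A = 120 × 35 = 4200.00, centroid at (60.00, 17.50).
semicircular end: A = ½π·17.5² = 481.06, centroid at (-7.43, 17.50).
ΣA = 4681.06 in²
ΣAx_c = (4200.00)(60.00) + (481.06)(-7.43) = 248427.08 in³
ΣAy_c = (4200.00)(17.50) + (481.06)(17.50) = 81918.49 in³
x_c = 248427.08 / 4681.06 = 53.07 in
y_c = 81918.49 / 4681.06 = 17.50 in

x_c = 53.07 in, y_c = 17.50 in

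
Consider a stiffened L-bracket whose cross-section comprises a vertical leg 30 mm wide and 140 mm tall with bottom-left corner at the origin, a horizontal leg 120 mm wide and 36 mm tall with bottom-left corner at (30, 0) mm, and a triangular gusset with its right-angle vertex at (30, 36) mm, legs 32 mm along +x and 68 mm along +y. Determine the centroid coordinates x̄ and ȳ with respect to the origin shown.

x̄ = 51.63 mm, ȳ = 45.34 mm

Part | A | x̄ᵢ | ȳᵢ | A·x̄ᵢ | A·ȳᵢ
vertical leg | 4200.00 | 15.00 | 70.00 | 63000.00 | 294000.00
horizontal leg | 4320.00 | 90.00 | 18.00 | 388800.00 | 77760.00
gusset | 1088.00 | 40.67 | 58.67 | 44245.33 | 63829.33
Σ | 9608.00 |  |  | 496045.33 | 435589.33
x̄ = 496045.33 / 9608.00 = 51.63 mm
ȳ = 435589.33 / 9608.00 = 45.34 mm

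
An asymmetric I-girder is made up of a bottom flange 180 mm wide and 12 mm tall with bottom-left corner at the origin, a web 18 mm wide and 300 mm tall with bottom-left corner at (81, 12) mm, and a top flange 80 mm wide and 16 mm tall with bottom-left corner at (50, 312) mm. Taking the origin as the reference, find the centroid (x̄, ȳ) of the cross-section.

x̄ = 90.00 mm, ȳ = 146.76 mm

bottom flange: A = 180 × 12 = 2160.00, centroid at (90.00, 6.00).
web: A = 18 × 300 = 5400.00, centroid at (90.00, 162.00).
top flange: A = 80 × 16 = 1280.00, centroid at (90.00, 320.00).
ΣA = 8840.00 mm²
ΣAx̄ = (2160.00)(90.00) + (5400.00)(90.00) + (1280.00)(90.00) = 795600.00 mm³
ΣAȳ = (2160.00)(6.00) + (5400.00)(162.00) + (1280.00)(320.00) = 1297360.00 mm³
x̄ = 795600.00 / 8840.00 = 90.00 mm
ȳ = 1297360.00 / 8840.00 = 146.76 mm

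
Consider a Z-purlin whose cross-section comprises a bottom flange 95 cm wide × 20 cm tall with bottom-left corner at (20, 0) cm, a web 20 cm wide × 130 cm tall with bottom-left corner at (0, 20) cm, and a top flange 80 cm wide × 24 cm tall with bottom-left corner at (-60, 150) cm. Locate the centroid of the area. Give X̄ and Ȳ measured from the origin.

X̄ = 18.05 cm, Ȳ = 85.83 cm

Part | A | x̄ᵢ | ȳᵢ | A·x̄ᵢ | A·ȳᵢ
bottom flange | 1900.00 | 67.50 | 10.00 | 128250.00 | 19000.00
web | 2600.00 | 10.00 | 85.00 | 26000.00 | 221000.00
top flange | 1920.00 | -20.00 | 162.00 | -38400.00 | 311040.00
Σ | 6420.00 |  |  | 115850.00 | 551040.00
X̄ = 115850.00 / 6420.00 = 18.05 cm
Ȳ = 551040.00 / 6420.00 = 85.83 cm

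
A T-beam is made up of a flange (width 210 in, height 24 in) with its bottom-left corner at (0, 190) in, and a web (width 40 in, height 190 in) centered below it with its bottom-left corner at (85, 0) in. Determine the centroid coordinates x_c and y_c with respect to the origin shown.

web: A = 40 × 190 = 7600.00, centroid at (105.00, 95.00).
flange: A = 210 × 24 = 5040.00, centroid at (105.00, 202.00).
ΣA = 12640.00 in²
ΣAx_c = (7600.00)(105.00) + (5040.00)(105.00) = 1327200.00 in³
ΣAy_c = (7600.00)(95.00) + (5040.00)(202.00) = 1740080.00 in³
x_c = 1327200.00 / 12640.00 = 105.00 in
y_c = 1740080.00 / 12640.00 = 137.66 in

x_c = 105.00 in, y_c = 137.66 in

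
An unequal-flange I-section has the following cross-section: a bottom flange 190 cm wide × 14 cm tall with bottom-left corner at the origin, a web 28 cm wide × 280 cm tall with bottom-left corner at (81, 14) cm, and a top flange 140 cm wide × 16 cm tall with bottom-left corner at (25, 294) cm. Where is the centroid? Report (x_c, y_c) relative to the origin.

bottom flange: A = 190 × 14 = 2660.00, centroid at (95.00, 7.00).
web: A = 28 × 280 = 7840.00, centroid at (95.00, 154.00).
top flange: A = 140 × 16 = 2240.00, centroid at (95.00, 302.00).
ΣA = 12740.00 cm², ΣAx_c = 1210300.00 cm³, ΣAy_c = 1902460.00 cm³.
x_c = 1210300.00/12740.00 = 95.00 cm; y_c = 1902460.00/12740.00 = 149.33 cm.

x_c = 95.00 cm, y_c = 149.33 cm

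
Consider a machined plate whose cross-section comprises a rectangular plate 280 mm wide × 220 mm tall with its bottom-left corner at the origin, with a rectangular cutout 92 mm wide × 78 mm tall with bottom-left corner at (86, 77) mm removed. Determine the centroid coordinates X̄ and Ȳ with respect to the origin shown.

Part | A | x̄ᵢ | ȳᵢ | A·x̄ᵢ | A·ȳᵢ
plate | 61600.00 | 140.00 | 110.00 | 8624000.00 | 6776000.00
hole | -7176.00 | 132.00 | 116.00 | -947232.00 | -832416.00
Σ | 54424.00 |  |  | 7676768.00 | 5943584.00
X̄ = 7676768.00 / 54424.00 = 141.05 mm
Ȳ = 5943584.00 / 54424.00 = 109.21 mm

X̄ = 141.05 mm, Ȳ = 109.21 mm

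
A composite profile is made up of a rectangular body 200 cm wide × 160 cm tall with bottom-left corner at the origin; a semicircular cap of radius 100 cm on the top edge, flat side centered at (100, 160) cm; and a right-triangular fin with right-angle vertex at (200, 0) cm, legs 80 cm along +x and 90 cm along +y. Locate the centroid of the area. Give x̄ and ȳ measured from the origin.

rectangular body: A = 200 × 160 = 32000.00, centroid at (100.00, 80.00).
semicircular top: A = ½π·100² = 15707.96, centroid at (100.00, 202.44).
triangular fin: A = ½·80·90 = 3600.00, centroid at (226.67, 30.00).
ΣA = 51307.96 cm²
ΣAx̄ = (32000.00)(100.00) + (15707.96)(100.00) + (3600.00)(226.67) = 5586796.33 cm³
ΣAȳ = (32000.00)(80.00) + (15707.96)(202.44) + (3600.00)(30.00) = 5847940.79 cm³
x̄ = 5586796.33 / 51307.96 = 108.89 cm
ȳ = 5847940.79 / 51307.96 = 113.98 cm

x̄ = 108.89 cm, ȳ = 113.98 cm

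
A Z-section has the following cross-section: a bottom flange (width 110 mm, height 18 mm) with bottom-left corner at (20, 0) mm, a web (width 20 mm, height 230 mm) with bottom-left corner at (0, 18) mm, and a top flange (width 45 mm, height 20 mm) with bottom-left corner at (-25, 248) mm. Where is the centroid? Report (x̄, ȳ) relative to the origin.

bottom flange: A = 110 × 18 = 1980.00, centroid at (75.00, 9.00).
web: A = 20 × 230 = 4600.00, centroid at (10.00, 133.00).
top flange: A = 45 × 20 = 900.00, centroid at (-2.50, 258.00).
ΣA = 7480.00 mm²
ΣAx̄ = (1980.00)(75.00) + (4600.00)(10.00) + (900.00)(-2.50) = 192250.00 mm³
ΣAȳ = (1980.00)(9.00) + (4600.00)(133.00) + (900.00)(258.00) = 861820.00 mm³
x̄ = 192250.00 / 7480.00 = 25.70 mm
ȳ = 861820.00 / 7480.00 = 115.22 mm

x̄ = 25.70 mm, ȳ = 115.22 mm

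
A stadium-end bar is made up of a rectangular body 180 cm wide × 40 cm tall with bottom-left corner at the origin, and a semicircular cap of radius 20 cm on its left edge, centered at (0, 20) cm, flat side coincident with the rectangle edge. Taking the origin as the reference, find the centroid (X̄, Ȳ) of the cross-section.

X̄ = 82.10 cm, Ȳ = 20.00 cm

rectangular body: A = 180 × 40 = 7200.00, centroid at (90.00, 20.00).
semicircular end: A = ½π·20² = 628.32, centroid at (-8.49, 20.00).
ΣA = 7828.32 cm², ΣAX̄ = 642666.67 cm³, ΣAȲ = 156566.37 cm³.
X̄ = 642666.67/7828.32 = 82.10 cm; Ȳ = 156566.37/7828.32 = 20.00 cm.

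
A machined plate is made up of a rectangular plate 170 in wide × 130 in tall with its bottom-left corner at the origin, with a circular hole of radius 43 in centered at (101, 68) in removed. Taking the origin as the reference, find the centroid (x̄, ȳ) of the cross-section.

x̄ = 79.30 in, ȳ = 63.93 in

plate: A = 170 × 130 = 22100.00, centroid at (85.00, 65.00).
hole: A = −π·43² = -5808.80, centroid at (101.00, 68.00).
ΣA = 16291.20 in², ΣAx̄ = 1291810.71 in³, ΣAȳ = 1041501.27 in³.
x̄ = 1291810.71/16291.20 = 79.30 in; ȳ = 1041501.27/16291.20 = 63.93 in.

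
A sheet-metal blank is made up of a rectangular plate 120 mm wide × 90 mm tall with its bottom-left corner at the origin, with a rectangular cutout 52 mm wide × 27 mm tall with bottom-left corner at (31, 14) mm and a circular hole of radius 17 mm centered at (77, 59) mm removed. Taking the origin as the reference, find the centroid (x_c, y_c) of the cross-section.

x_c = 58.68 mm, y_c = 46.40 mm

plate: A = 120 × 90 = 10800.00, centroid at (60.00, 45.00).
hole 1: A = −(52 × 27) = -1404.00, centroid at (57.00, 27.50).
hole 2: A = −π·17² = -907.92, centroid at (77.00, 59.00).
ΣA = 8488.08 mm²
ΣAx_c = (10800.00)(60.00) + (-1404.00)(57.00) + (-907.92)(77.00) = 498062.14 mm³
ΣAy_c = (10800.00)(45.00) + (-1404.00)(27.50) + (-907.92)(59.00) = 393822.70 mm³
x_c = 498062.14 / 8488.08 = 58.68 mm
y_c = 393822.70 / 8488.08 = 46.40 mm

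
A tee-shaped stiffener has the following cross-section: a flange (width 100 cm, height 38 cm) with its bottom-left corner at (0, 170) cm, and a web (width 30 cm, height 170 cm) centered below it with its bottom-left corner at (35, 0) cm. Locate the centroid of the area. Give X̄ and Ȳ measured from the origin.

web: A = 30 × 170 = 5100.00, centroid at (50.00, 85.00).
flange: A = 100 × 38 = 3800.00, centroid at (50.00, 189.00).
ΣA = 8900.00 cm², ΣAX̄ = 445000.00 cm³, ΣAȲ = 1151700.00 cm³.
X̄ = 445000.00/8900.00 = 50.00 cm; Ȳ = 1151700.00/8900.00 = 129.40 cm.

X̄ = 50.00 cm, Ȳ = 129.40 cm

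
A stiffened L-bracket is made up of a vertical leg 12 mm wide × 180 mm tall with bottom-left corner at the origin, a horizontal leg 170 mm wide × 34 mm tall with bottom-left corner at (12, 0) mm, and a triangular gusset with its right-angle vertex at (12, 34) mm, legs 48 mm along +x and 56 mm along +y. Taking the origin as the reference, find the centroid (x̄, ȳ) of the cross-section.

vertical leg: A = 12 × 180 = 2160.00, centroid at (6.00, 90.00).
horizontal leg: A = 170 × 34 = 5780.00, centroid at (97.00, 17.00).
gusset: A = ½·48·56 = 1344.00, centroid at (28.00, 52.67).
ΣA = 9284.00 mm², ΣAx̄ = 611252.00 mm³, ΣAȳ = 363444.00 mm³.
x̄ = 611252.00/9284.00 = 65.84 mm; ȳ = 363444.00/9284.00 = 39.15 mm.

x̄ = 65.84 mm, ȳ = 39.15 mm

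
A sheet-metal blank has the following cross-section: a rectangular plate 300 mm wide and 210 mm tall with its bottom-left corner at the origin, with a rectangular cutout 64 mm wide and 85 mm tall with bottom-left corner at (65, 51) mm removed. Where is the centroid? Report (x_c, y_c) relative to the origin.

x_c = 155.01 mm, y_c = 106.09 mm

plate: A = 300 × 210 = 63000.00, centroid at (150.00, 105.00).
hole: A = −(64 × 85) = -5440.00, centroid at (97.00, 93.50).
ΣA = 57560.00 mm²
ΣAx_c = (63000.00)(150.00) + (-5440.00)(97.00) = 8922320.00 mm³
ΣAy_c = (63000.00)(105.00) + (-5440.00)(93.50) = 6106360.00 mm³
x_c = 8922320.00 / 57560.00 = 155.01 mm
y_c = 6106360.00 / 57560.00 = 106.09 mm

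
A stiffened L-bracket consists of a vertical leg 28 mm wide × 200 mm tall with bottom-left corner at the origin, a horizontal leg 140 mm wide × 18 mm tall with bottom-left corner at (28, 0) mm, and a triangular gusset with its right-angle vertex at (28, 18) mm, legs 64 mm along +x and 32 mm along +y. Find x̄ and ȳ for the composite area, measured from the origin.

x̄ = 41.11 mm, ȳ = 66.93 mm

Part | A | x̄ᵢ | ȳᵢ | A·x̄ᵢ | A·ȳᵢ
vertical leg | 5600.00 | 14.00 | 100.00 | 78400.00 | 560000.00
horizontal leg | 2520.00 | 98.00 | 9.00 | 246960.00 | 22680.00
gusset | 1024.00 | 49.33 | 28.67 | 50517.33 | 29354.67
Σ | 9144.00 |  |  | 375877.33 | 612034.67
x̄ = 375877.33 / 9144.00 = 41.11 mm
ȳ = 612034.67 / 9144.00 = 66.93 mm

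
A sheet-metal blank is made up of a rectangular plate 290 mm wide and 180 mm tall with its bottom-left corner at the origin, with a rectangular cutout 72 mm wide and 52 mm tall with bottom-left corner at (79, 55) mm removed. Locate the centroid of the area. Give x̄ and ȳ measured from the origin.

x̄ = 147.32 mm, ȳ = 90.70 mm

plate: A = 290 × 180 = 52200.00, centroid at (145.00, 90.00).
hole: A = −(72 × 52) = -3744.00, centroid at (115.00, 81.00).
ΣA = 48456.00 mm²
ΣAx̄ = (52200.00)(145.00) + (-3744.00)(115.00) = 7138440.00 mm³
ΣAȳ = (52200.00)(90.00) + (-3744.00)(81.00) = 4394736.00 mm³
x̄ = 7138440.00 / 48456.00 = 147.32 mm
ȳ = 4394736.00 / 48456.00 = 90.70 mm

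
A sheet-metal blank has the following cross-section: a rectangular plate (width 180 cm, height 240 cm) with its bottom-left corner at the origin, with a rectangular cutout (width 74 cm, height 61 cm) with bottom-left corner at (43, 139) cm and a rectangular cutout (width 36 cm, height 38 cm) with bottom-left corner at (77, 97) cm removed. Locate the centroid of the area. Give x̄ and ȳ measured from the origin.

plate: A = 180 × 240 = 43200.00, centroid at (90.00, 120.00).
hole 1: A = −(74 × 61) = -4514.00, centroid at (80.00, 169.50).
hole 2: A = −(36 × 38) = -1368.00, centroid at (95.00, 116.00).
ΣA = 37318.00 cm², ΣAx̄ = 3396920.00 cm³, ΣAȳ = 4260189.00 cm³.
x̄ = 3396920.00/37318.00 = 91.03 cm; ȳ = 4260189.00/37318.00 = 114.16 cm.

x̄ = 91.03 cm, ȳ = 114.16 cm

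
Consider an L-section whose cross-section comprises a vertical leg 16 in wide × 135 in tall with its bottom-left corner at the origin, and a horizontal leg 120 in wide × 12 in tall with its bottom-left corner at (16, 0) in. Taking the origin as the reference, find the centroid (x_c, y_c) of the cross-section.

x_c = 35.20 in, y_c = 42.90 in

vertical leg: A = 16 × 135 = 2160.00, centroid at (8.00, 67.50).
horizontal leg: A = 120 × 12 = 1440.00, centroid at (76.00, 6.00).
ΣA = 3600.00 in², ΣAx_c = 126720.00 in³, ΣAy_c = 154440.00 in³.
x_c = 126720.00/3600.00 = 35.20 in; y_c = 154440.00/3600.00 = 42.90 in.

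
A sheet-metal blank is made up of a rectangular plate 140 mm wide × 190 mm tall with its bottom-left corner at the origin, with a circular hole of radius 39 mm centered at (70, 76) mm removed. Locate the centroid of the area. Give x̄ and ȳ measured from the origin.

x̄ = 70.00 mm, ȳ = 99.16 mm

plate: A = 140 × 190 = 26600.00, centroid at (70.00, 95.00).
hole: A = −π·39² = -4778.36, centroid at (70.00, 76.00).
ΣA = 21821.64 mm², ΣAx̄ = 1527514.63 mm³, ΣAȳ = 2163844.46 mm³.
x̄ = 1527514.63/21821.64 = 70.00 mm; ȳ = 2163844.46/21821.64 = 99.16 mm.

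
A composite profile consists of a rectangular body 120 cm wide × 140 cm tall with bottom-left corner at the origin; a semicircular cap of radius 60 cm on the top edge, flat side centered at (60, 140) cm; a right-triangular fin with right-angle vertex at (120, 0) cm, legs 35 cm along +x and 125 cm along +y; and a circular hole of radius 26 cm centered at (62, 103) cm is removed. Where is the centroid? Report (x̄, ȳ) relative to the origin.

x̄ = 66.77 cm, ȳ = 88.11 cm

rectangular body: A = 120 × 140 = 16800.00, centroid at (60.00, 70.00).
semicircular top: A = ½π·60² = 5654.87, centroid at (60.00, 165.46).
triangular fin: A = ½·35·125 = 2187.50, centroid at (131.67, 41.67).
hole: A = −π·26² = -2123.72, centroid at (62.00, 103.00).
ΣA = 22518.65 cm²
ΣAx̄ = (16800.00)(60.00) + (5654.87)(60.00) + (2187.50)(131.67) + (-2123.72)(62.00) = 1503642.41 cm³
ΣAȳ = (16800.00)(70.00) + (5654.87)(165.46) + (2187.50)(41.67) + (-2123.72)(103.00) = 1984084.37 cm³
x̄ = 1503642.41 / 22518.65 = 66.77 cm
ȳ = 1984084.37 / 22518.65 = 88.11 cm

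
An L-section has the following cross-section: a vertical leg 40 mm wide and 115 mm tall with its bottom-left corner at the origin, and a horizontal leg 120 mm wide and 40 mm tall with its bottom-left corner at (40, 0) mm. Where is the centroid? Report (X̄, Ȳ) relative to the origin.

X̄ = 60.85 mm, Ȳ = 38.35 mm

vertical leg: A = 40 × 115 = 4600.00, centroid at (20.00, 57.50).
horizontal leg: A = 120 × 40 = 4800.00, centroid at (100.00, 20.00).
ΣA = 9400.00 mm², ΣAX̄ = 572000.00 mm³, ΣAȲ = 360500.00 mm³.
X̄ = 572000.00/9400.00 = 60.85 mm; Ȳ = 360500.00/9400.00 = 38.35 mm.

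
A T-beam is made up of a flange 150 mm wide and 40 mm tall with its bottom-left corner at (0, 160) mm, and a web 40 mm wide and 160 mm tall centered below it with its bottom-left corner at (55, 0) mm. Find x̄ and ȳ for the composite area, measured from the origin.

web: A = 40 × 160 = 6400.00, centroid at (75.00, 80.00).
flange: A = 150 × 40 = 6000.00, centroid at (75.00, 180.00).
ΣA = 12400.00 mm²
ΣAx̄ = (6400.00)(75.00) + (6000.00)(75.00) = 930000.00 mm³
ΣAȳ = (6400.00)(80.00) + (6000.00)(180.00) = 1592000.00 mm³
x̄ = 930000.00 / 12400.00 = 75.00 mm
ȳ = 1592000.00 / 12400.00 = 128.39 mm

x̄ = 75.00 mm, ȳ = 128.39 mm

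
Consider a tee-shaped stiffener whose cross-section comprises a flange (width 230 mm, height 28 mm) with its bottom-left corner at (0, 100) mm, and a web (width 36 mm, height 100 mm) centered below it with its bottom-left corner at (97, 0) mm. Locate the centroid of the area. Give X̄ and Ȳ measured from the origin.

X̄ = 115.00 mm, Ȳ = 91.05 mm

Part | A | x̄ᵢ | ȳᵢ | A·x̄ᵢ | A·ȳᵢ
web | 3600.00 | 115.00 | 50.00 | 414000.00 | 180000.00
flange | 6440.00 | 115.00 | 114.00 | 740600.00 | 734160.00
Σ | 10040.00 |  |  | 1154600.00 | 914160.00
X̄ = 1154600.00 / 10040.00 = 115.00 mm
Ȳ = 914160.00 / 10040.00 = 91.05 mm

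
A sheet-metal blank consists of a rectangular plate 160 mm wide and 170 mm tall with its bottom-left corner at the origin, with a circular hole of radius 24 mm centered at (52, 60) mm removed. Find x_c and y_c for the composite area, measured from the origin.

x_c = 82.00 mm, y_c = 86.78 mm

plate: A = 160 × 170 = 27200.00, centroid at (80.00, 85.00).
hole: A = −π·24² = -1809.56, centroid at (52.00, 60.00).
ΣA = 25390.44 mm², ΣAx_c = 2081903.02 mm³, ΣAy_c = 2203426.56 mm³.
x_c = 2081903.02/25390.44 = 82.00 mm; y_c = 2203426.56/25390.44 = 86.78 mm.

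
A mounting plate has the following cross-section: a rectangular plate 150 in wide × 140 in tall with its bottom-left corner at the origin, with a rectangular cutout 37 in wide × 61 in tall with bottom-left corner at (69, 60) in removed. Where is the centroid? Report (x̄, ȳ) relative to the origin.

x̄ = 73.49 in, ȳ = 67.53 in

Part | A | x̄ᵢ | ȳᵢ | A·x̄ᵢ | A·ȳᵢ
plate | 21000.00 | 75.00 | 70.00 | 1575000.00 | 1470000.00
hole | -2257.00 | 87.50 | 90.50 | -197487.50 | -204258.50
Σ | 18743.00 |  |  | 1377512.50 | 1265741.50
x̄ = 1377512.50 / 18743.00 = 73.49 in
ȳ = 1265741.50 / 18743.00 = 67.53 in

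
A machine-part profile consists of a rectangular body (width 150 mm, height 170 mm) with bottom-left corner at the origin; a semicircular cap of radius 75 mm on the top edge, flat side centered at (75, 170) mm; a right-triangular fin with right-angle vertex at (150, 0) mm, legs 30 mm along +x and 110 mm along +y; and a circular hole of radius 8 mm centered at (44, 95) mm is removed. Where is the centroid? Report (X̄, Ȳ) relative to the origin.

X̄ = 79.09 mm, Ȳ = 111.56 mm

rectangular body: A = 150 × 170 = 25500.00, centroid at (75.00, 85.00).
semicircular top: A = ½π·75² = 8835.73, centroid at (75.00, 201.83).
triangular fin: A = ½·30·110 = 1650.00, centroid at (160.00, 36.67).
hole: A = −π·8² = -201.06, centroid at (44.00, 95.00).
ΣA = 35784.67 mm², ΣAX̄ = 2830332.98 mm³, ΣAȲ = 3992223.10 mm³.
X̄ = 2830332.98/35784.67 = 79.09 mm; Ȳ = 3992223.10/35784.67 = 111.56 mm.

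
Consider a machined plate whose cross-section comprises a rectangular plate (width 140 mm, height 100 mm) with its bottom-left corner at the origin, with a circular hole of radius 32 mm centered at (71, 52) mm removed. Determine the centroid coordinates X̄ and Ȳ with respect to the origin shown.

Part | A | x̄ᵢ | ȳᵢ | A·x̄ᵢ | A·ȳᵢ
plate | 14000.00 | 70.00 | 50.00 | 980000.00 | 700000.00
hole | -3216.99 | 71.00 | 52.00 | -228406.35 | -167283.53
Σ | 10783.01 |  |  | 751593.65 | 532716.47
X̄ = 751593.65 / 10783.01 = 69.70 mm
Ȳ = 532716.47 / 10783.01 = 49.40 mm

X̄ = 69.70 mm, Ȳ = 49.40 mm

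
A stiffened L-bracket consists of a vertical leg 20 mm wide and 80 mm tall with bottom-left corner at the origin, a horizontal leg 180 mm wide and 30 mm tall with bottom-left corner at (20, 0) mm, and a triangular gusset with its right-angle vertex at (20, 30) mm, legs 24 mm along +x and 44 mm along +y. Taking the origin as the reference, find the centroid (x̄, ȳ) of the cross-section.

x̄ = 82.99 mm, ȳ = 22.39 mm

Part | A | x̄ᵢ | ȳᵢ | A·x̄ᵢ | A·ȳᵢ
vertical leg | 1600.00 | 10.00 | 40.00 | 16000.00 | 64000.00
horizontal leg | 5400.00 | 110.00 | 15.00 | 594000.00 | 81000.00
gusset | 528.00 | 28.00 | 44.67 | 14784.00 | 23584.00
Σ | 7528.00 |  |  | 624784.00 | 168584.00
x̄ = 624784.00 / 7528.00 = 82.99 mm
ȳ = 168584.00 / 7528.00 = 22.39 mm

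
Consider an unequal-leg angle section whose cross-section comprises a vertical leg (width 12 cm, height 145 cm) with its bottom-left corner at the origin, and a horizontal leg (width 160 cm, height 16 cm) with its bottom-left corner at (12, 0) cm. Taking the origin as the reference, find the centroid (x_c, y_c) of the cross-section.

x_c = 57.20 cm, y_c = 34.10 cm

Part | A | x̄ᵢ | ȳᵢ | A·x̄ᵢ | A·ȳᵢ
vertical leg | 1740.00 | 6.00 | 72.50 | 10440.00 | 126150.00
horizontal leg | 2560.00 | 92.00 | 8.00 | 235520.00 | 20480.00
Σ | 4300.00 |  |  | 245960.00 | 146630.00
x_c = 245960.00 / 4300.00 = 57.20 cm
y_c = 146630.00 / 4300.00 = 34.10 cm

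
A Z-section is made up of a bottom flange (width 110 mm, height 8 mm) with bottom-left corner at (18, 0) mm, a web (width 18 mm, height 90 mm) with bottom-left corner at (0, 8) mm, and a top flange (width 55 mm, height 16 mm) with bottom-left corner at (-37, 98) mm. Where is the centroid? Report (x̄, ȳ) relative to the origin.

x̄ = 20.85 mm, ȳ = 54.04 mm

bottom flange: A = 110 × 8 = 880.00, centroid at (73.00, 4.00).
web: A = 18 × 90 = 1620.00, centroid at (9.00, 53.00).
top flange: A = 55 × 16 = 880.00, centroid at (-9.50, 106.00).
ΣA = 3380.00 mm², ΣAx̄ = 70460.00 mm³, ΣAȳ = 182660.00 mm³.
x̄ = 70460.00/3380.00 = 20.85 mm; ȳ = 182660.00/3380.00 = 54.04 mm.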